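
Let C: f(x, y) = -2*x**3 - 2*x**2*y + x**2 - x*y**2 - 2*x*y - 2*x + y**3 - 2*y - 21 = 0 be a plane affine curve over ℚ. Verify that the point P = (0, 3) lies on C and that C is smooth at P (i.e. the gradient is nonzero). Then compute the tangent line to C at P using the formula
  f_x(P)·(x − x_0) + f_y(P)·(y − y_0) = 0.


Tangent line at P: -17*x + 25*y - 75 = 0.

Step 1: f(0, 3) = 0, so P lies on C.
Step 2: partial derivatives
  f_x(x, y) = -6*x**2 - 4*x*y + 2*x - y**2 - 2*y - 2, f_y(x, y) = -2*x**2 - 2*x*y - 2*x + 3*y**2 - 2.
  f_x(P) = -17, f_y(P) = 25 (gradient nonzero, so P is smooth).
Step 3: tangent line at P: -17·(x − 0) + 25·(y − 3) = 0.
Expanding: -17*x + 25*y - 75 = 0.


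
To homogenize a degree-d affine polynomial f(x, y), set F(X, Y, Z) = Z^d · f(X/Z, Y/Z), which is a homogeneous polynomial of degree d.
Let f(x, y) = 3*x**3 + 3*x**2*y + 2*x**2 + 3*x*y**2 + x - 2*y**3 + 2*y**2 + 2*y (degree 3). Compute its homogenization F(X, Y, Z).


F(X, Y, Z) = 3*X**3 + 3*X**2*Y + 2*X**2*Z + 3*X*Y**2 + X*Z**2 - 2*Y**3 + 2*Y**2*Z + 2*Y*Z**2

deg(f) = 3.
Substitute x = X/Z, y = Y/Z into f, then multiply by Z^3.
  monomial 3·x^3·y^0 ↦ 3·X^3·Y^0·Z^0.
  monomial 3·x^2·y^1 ↦ 3·X^2·Y^1·Z^0.
  monomial 2·x^2·y^0 ↦ 2·X^2·Y^0·Z^1.
  monomial 3·x^1·y^2 ↦ 3·X^1·Y^2·Z^0.
  monomial 1·x^1·y^0 ↦ 1·X^1·Y^0·Z^2.
  monomial -2·x^0·y^3 ↦ -2·X^0·Y^3·Z^0.
  monomial 2·x^0·y^2 ↦ 2·X^0·Y^2·Z^1.
  monomial 2·x^0·y^1 ↦ 2·X^0·Y^1·Z^2.
Collecting: F(X, Y, Z) = 3*X**3 + 3*X**2*Y + 2*X**2*Z + 3*X*Y**2 + X*Z**2 - 2*Y**3 + 2*Y**2*Z + 2*Y*Z**2.


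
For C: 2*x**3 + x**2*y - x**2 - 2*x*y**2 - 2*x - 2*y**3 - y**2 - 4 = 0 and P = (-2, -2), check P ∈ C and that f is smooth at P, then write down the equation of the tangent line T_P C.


Tangent line at P: 26*x - 32*y - 12 = 0.

Step 1: f(-2, -2) = 0, so P lies on C.
Step 2: partial derivatives
  f_x(x, y) = 6*x**2 + 2*x*y - 2*x - 2*y**2 - 2, f_y(x, y) = x**2 - 4*x*y - 6*y**2 - 2*y.
  f_x(P) = 26, f_y(P) = -32 (gradient nonzero, so P is smooth).
Step 3: tangent line at P: 26·(x − -2) + -32·(y − -2) = 0.
Expanding: 26*x - 32*y - 12 = 0.


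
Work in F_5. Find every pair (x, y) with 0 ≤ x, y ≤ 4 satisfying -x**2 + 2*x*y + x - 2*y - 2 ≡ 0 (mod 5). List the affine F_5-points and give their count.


Affine F_5-points: {(0, 4), (2, 2), (3, 2), (4, 4)}; count = 4.

For each of the 25 pairs (x, y) ∈ F_5², evaluate f(x, y) mod 5. Record the zeros.
  x = 0: [0↦3, 1↦1, 2↦4, 3↦2, 4↦0]  zeros at y ∈ {4}
  x = 1: [0↦3, 1↦3, 2↦3, 3↦3, 4↦3]  zeros at y ∈ ∅
  x = 2: [0↦1, 1↦3, 2↦0, 3↦2, 4↦4]  zeros at y ∈ {2}
  x = 3: [0↦2, 1↦1, 2↦0, 3↦4, 4↦3]  zeros at y ∈ {2}
  x = 4: [0↦1, 1↦2, 2↦3, 3↦4, 4↦0]  zeros at y ∈ {4}
Collecting zeros: affine points = {(0, 4), (2, 2), (3, 2), (4, 4)}.
Total count |C(F_5)_aff| = 4.


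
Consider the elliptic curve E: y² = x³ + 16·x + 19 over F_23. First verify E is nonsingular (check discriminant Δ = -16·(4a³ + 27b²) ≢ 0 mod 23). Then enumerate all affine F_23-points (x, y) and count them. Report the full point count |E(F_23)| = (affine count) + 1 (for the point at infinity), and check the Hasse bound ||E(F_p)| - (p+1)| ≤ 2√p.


Affine points = {(1, 6), (1, 17), (2, 6), (2, 17), (3, 5), (3, 18), (4, 3), (4, 20), (6, 3), (6, 20), (9, 8), (9, 15), (10, 11), (10, 12), (11, 10), (11, 13), (13, 3), (13, 20), (15, 0), (16, 1), (16, 22), (17, 11), (17, 12), (19, 11), (19, 12), (20, 6), (20, 17), (21, 5), (21, 18), (22, 5), (22, 18)}; affine count = 31; |E(F_23)| = 32.

Discriminant check: Δ ∝ 4a³ + 27b² = 4·16³ + 27·19² = 4·4096 + 27·361 ≡ 3 (mod 23). Nonzero ⇒ E is nonsingular.
For each x ∈ F_23, compute rhs = x³ + 16·x + 19 mod 23, then count y ∈ F_23 with y² ≡ rhs.
  x = 0: rhs = 19, matching y values: none (0 points).
  x = 1: rhs = 13, matching y values: 6, 17 (2 points).
  x = 2: rhs = 13, matching y values: 6, 17 (2 points).
  x = 3: rhs = 2, matching y values: 5, 18 (2 points).
  x = 4: rhs = 9, matching y values: 3, 20 (2 points).
  x = 5: rhs = 17, matching y values: none (0 points).
  x = 6: rhs = 9, matching y values: 3, 20 (2 points).
  x = 7: rhs = 14, matching y values: none (0 points).
  x = 8: rhs = 15, matching y values: none (0 points).
  x = 9: rhs = 18, matching y values: 8, 15 (2 points).
  x = 10: rhs = 6, matching y values: 11, 12 (2 points).
  x = 11: rhs = 8, matching y values: 10, 13 (2 points).
  x = 12: rhs = 7, matching y values: none (0 points).
  x = 13: rhs = 9, matching y values: 3, 20 (2 points).
  x = 14: rhs = 20, matching y values: none (0 points).
  x = 15: rhs = 0, matching y values: 0 (1 points).
  x = 16: rhs = 1, matching y values: 1, 22 (2 points).
  x = 17: rhs = 6, matching y values: 11, 12 (2 points).
  x = 18: rhs = 21, matching y values: none (0 points).
  x = 19: rhs = 6, matching y values: 11, 12 (2 points).
  x = 20: rhs = 13, matching y values: 6, 17 (2 points).
  x = 21: rhs = 2, matching y values: 5, 18 (2 points).
  x = 22: rhs = 2, matching y values: 5, 18 (2 points).
Total affine count: 31.
Full point count |E(F_23)| = 31 + 1 = 32.
Hasse bound: |32 − (23+1)| = |8| = 8 ≤ 2√23 ≈ 9.5917 ✓.


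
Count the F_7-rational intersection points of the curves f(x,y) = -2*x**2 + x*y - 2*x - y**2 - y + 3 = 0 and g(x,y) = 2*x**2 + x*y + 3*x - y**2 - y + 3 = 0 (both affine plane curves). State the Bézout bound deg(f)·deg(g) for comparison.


Common zeros: {(4, 1), (4, 2)}; count = 2; Bézout bound = 4.

deg(f) = 2, deg(g) = 2, so Bézout bound = 4.
Scan x ∈ F_7. For each x, list the y ∈ F_7 with f(x, y) ≡ 0 and those with g(x, y) ≡ 0 (mod 7); the common zeros in that column are the intersection.
  x = 0: f ≡ 0 at y ∈ ∅; g ≡ 0 at y ∈ ∅; common: ∅.
  x = 1: f ≡ 0 at y ∈ ∅; g ≡ 0 at y ∈ {1, 6}; common: ∅.
  x = 2: f ≡ 0 at y ∈ {4}; g ≡ 0 at y ∈ ∅; common: ∅.
  x = 3: f ≡ 0 at y ∈ {0, 2}; g ≡ 0 at y ∈ ∅; common: ∅.
  x = 4: f ≡ 0 at y ∈ {1, 2}; g ≡ 0 at y ∈ {1, 2}; common: {1, 2}.
  x = 5: f ≡ 0 at y ∈ ∅; g ≡ 0 at y ∈ {5, 6}; common: ∅.
  x = 6: f ≡ 0 at y ∈ {1, 4}; g ≡ 0 at y ∈ ∅; common: ∅.
Collecting: common zeros = {(4, 1), (4, 2)}, so the count is 2.
Comparison with the Bézout bound: 2 ≤ 4 = deg(f)·deg(g), as expected for curves with no common component (the affine F_7-count falls short of the bound because intersections may lie at infinity, over extension fields, or carry multiplicity).


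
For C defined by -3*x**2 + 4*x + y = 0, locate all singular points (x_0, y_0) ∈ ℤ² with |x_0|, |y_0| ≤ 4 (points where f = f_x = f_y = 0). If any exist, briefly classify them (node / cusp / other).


No singular points in the scanned grid; C is smooth there.

Compute partial derivatives:
  f_x = 4 - 6*x.
  f_y = 1.
f_y = 1 is a nonzero constant, so f_y never vanishes: no point (x, y) can satisfy f = f_x = f_y = 0. In particular no (x, y) ∈ {−4, ..., 4}² is singular; the curve is smooth.


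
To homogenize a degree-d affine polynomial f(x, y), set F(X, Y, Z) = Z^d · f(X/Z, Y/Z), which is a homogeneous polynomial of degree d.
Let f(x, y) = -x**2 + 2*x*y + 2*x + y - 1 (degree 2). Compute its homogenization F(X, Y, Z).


F(X, Y, Z) = -X**2 + 2*X*Y + 2*X*Z + Y*Z - Z**2

deg(f) = 2.
Substitute x = X/Z, y = Y/Z into f, then multiply by Z^2.
  monomial -1·x^2·y^0 ↦ -1·X^2·Y^0·Z^0.
  monomial 2·x^1·y^1 ↦ 2·X^1·Y^1·Z^0.
  monomial 2·x^1·y^0 ↦ 2·X^1·Y^0·Z^1.
  monomial 1·x^0·y^1 ↦ 1·X^0·Y^1·Z^1.
  monomial -1·x^0·y^0 ↦ -1·X^0·Y^0·Z^2.
Collecting: F(X, Y, Z) = -X**2 + 2*X*Y + 2*X*Z + Y*Z - Z**2.


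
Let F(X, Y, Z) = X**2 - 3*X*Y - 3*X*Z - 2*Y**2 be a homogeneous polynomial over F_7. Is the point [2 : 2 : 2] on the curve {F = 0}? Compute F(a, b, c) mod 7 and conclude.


F(2,2,2) ≡ 0 (mod 7); P is on the curve.

Evaluate F(2, 2, 2) term-by-term (mod 7).
  X**2 ↦ 1·4·1·1 = 4
  -3*X*Y ↦ -3·2·2·1 = -12
  -3*X*Z ↦ -3·2·1·2 = -12
  -2*Y**2 ↦ -2·1·4·1 = -8
Sum: F(2, 2, 2) = (4) + (-12) + (-12) + (-8) = -28.
Reducing mod 7: -28 ≡ 0 (mod 7).
Since F(a, b, c) ≡ 0 (mod 7), P lies on the curve.


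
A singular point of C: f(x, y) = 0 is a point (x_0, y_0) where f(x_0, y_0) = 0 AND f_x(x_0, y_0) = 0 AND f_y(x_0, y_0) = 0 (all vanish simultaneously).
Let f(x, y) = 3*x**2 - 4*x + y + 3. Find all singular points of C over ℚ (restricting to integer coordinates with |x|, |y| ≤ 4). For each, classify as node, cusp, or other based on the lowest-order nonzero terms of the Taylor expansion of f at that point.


No singular points in the scanned grid; C is smooth there.

Compute partial derivatives:
  f_x = 6*x - 4.
  f_y = 1.
f_y = 1 is a nonzero constant, so f_y never vanishes: no point (x, y) can satisfy f = f_x = f_y = 0. In particular no (x, y) ∈ {−4, ..., 4}² is singular; the curve is smooth.


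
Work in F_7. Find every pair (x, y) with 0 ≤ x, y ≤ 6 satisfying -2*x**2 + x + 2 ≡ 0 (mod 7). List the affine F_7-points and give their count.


Affine F_7-points: ∅; count = 0.

For each of the 49 pairs (x, y) ∈ F_7², evaluate f(x, y) mod 7. Record the zeros.
  x = 0: [0↦2, 1↦2, 2↦2, 3↦2, 4↦2, 5↦2, 6↦2]  zeros at y ∈ ∅
  x = 1: [0↦1, 1↦1, 2↦1, 3↦1, 4↦1, 5↦1, 6↦1]  zeros at y ∈ ∅
  x = 2: [0↦3, 1↦3, 2↦3, 3↦3, 4↦3, 5↦3, 6↦3]  zeros at y ∈ ∅
  x = 3: [0↦1, 1↦1, 2↦1, 3↦1, 4↦1, 5↦1, 6↦1]  zeros at y ∈ ∅
  x = 4: [0↦2, 1↦2, 2↦2, 3↦2, 4↦2, 5↦2, 6↦2]  zeros at y ∈ ∅
  x = 5: [0↦6, 1↦6, 2↦6, 3↦6, 4↦6, 5↦6, 6↦6]  zeros at y ∈ ∅
  x = 6: [0↦6, 1↦6, 2↦6, 3↦6, 4↦6, 5↦6, 6↦6]  zeros at y ∈ ∅
Collecting zeros: affine points = ∅.
Total count |C(F_7)_aff| = 0.


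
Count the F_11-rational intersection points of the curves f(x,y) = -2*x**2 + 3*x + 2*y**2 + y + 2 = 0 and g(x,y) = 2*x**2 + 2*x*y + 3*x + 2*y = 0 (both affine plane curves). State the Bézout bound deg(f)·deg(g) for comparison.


Common zeros: {(2, 5)}; count = 1; Bézout bound = 4.

deg(f) = 2, deg(g) = 2, so Bézout bound = 4.
Scan x ∈ F_11. For each x, list the y ∈ F_11 with f(x, y) ≡ 0 and those with g(x, y) ≡ 0 (mod 11); the common zeros in that column are the intersection.
  x = 0: f ≡ 0 at y ∈ ∅; g ≡ 0 at y ∈ {0}; common: ∅.
  x = 1: f ≡ 0 at y ∈ ∅; g ≡ 0 at y ∈ {7}; common: ∅.
  x = 2: f ≡ 0 at y ∈ {0, 5}; g ≡ 0 at y ∈ {5}; common: {5}.
  x = 3: f ≡ 0 at y ∈ ∅; g ≡ 0 at y ∈ {9}; common: ∅.
  x = 4: f ≡ 0 at y ∈ ∅; g ≡ 0 at y ∈ {0}; common: ∅.
  x = 5: f ≡ 0 at y ∈ {0, 5}; g ≡ 0 at y ∈ {1}; common: ∅.
  x = 6: f ≡ 0 at y ∈ ∅; g ≡ 0 at y ∈ {3}; common: ∅.
  x = 7: f ≡ 0 at y ∈ ∅; g ≡ 0 at y ∈ {7}; common: ∅.
  x = 8: f ≡ 0 at y ∈ {1, 4}; g ≡ 0 at y ∈ {5}; common: ∅.
  x = 9: f ≡ 0 at y ∈ {6, 10}; g ≡ 0 at y ∈ {1}; common: ∅.
  x = 10: f ≡ 0 at y ∈ {1, 4}; g ≡ 0 at y ∈ ∅; common: ∅.
Collecting: common zeros = {(2, 5)}, so the count is 1.
Comparison with the Bézout bound: 1 ≤ 4 = deg(f)·deg(g), as expected for curves with no common component (the affine F_11-count falls short of the bound because intersections may lie at infinity, over extension fields, or carry multiplicity).


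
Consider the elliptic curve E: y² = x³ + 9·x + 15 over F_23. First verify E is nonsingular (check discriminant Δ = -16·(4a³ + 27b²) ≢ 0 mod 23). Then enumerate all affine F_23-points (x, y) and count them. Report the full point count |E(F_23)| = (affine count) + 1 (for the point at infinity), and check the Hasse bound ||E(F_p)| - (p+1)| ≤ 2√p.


Affine points = {(1, 5), (1, 18), (2, 8), (2, 15), (3, 0), (4, 0), (5, 1), (5, 22), (6, 3), (6, 20), (8, 1), (8, 22), (10, 1), (10, 22), (13, 11), (13, 12), (15, 11), (15, 12), (16, 0), (18, 11), (18, 12), (21, 9), (21, 14)}; affine count = 23; |E(F_23)| = 24.

Discriminant check: Δ ∝ 4a³ + 27b² = 4·9³ + 27·15² = 4·729 + 27·225 ≡ 21 (mod 23). Nonzero ⇒ E is nonsingular.
For each x ∈ F_23, compute rhs = x³ + 9·x + 15 mod 23, then count y ∈ F_23 with y² ≡ rhs.
  x = 0: rhs = 15, matching y values: none (0 points).
  x = 1: rhs = 2, matching y values: 5, 18 (2 points).
  x = 2: rhs = 18, matching y values: 8, 15 (2 points).
  x = 3: rhs = 0, matching y values: 0 (1 points).
  x = 4: rhs = 0, matching y values: 0 (1 points).
  x = 5: rhs = 1, matching y values: 1, 22 (2 points).
  x = 6: rhs = 9, matching y values: 3, 20 (2 points).
  x = 7: rhs = 7, matching y values: none (0 points).
  x = 8: rhs = 1, matching y values: 1, 22 (2 points).
  x = 9: rhs = 20, matching y values: none (0 points).
  x = 10: rhs = 1, matching y values: 1, 22 (2 points).
  x = 11: rhs = 19, matching y values: none (0 points).
  x = 12: rhs = 11, matching y values: none (0 points).
  x = 13: rhs = 6, matching y values: 11, 12 (2 points).
  x = 14: rhs = 10, matching y values: none (0 points).
  x = 15: rhs = 6, matching y values: 11, 12 (2 points).
  x = 16: rhs = 0, matching y values: 0 (1 points).
  x = 17: rhs = 21, matching y values: none (0 points).
  x = 18: rhs = 6, matching y values: 11, 12 (2 points).
  x = 19: rhs = 7, matching y values: none (0 points).
  x = 20: rhs = 7, matching y values: none (0 points).
  x = 21: rhs = 12, matching y values: 9, 14 (2 points).
  x = 22: rhs = 5, matching y values: none (0 points).
Total affine count: 23.
Full point count |E(F_23)| = 23 + 1 = 24.
Hasse bound: |24 − (23+1)| = |0| = 0 ≤ 2√23 ≈ 9.5917 ✓.


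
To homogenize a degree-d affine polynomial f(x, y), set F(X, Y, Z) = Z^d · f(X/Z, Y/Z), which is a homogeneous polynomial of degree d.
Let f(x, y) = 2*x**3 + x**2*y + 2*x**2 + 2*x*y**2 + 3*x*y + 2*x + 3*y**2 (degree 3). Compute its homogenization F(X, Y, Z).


F(X, Y, Z) = 2*X**3 + X**2*Y + 2*X**2*Z + 2*X*Y**2 + 3*X*Y*Z + 2*X*Z**2 + 3*Y**2*Z

deg(f) = 3.
Substitute x = X/Z, y = Y/Z into f, then multiply by Z^3.
  monomial 2·x^3·y^0 ↦ 2·X^3·Y^0·Z^0.
  monomial 1·x^2·y^1 ↦ 1·X^2·Y^1·Z^0.
  monomial 2·x^2·y^0 ↦ 2·X^2·Y^0·Z^1.
  monomial 2·x^1·y^2 ↦ 2·X^1·Y^2·Z^0.
  monomial 3·x^1·y^1 ↦ 3·X^1·Y^1·Z^1.
  monomial 2·x^1·y^0 ↦ 2·X^1·Y^0·Z^2.
  monomial 3·x^0·y^2 ↦ 3·X^0·Y^2·Z^1.
Collecting: F(X, Y, Z) = 2*X**3 + X**2*Y + 2*X**2*Z + 2*X*Y**2 + 3*X*Y*Z + 2*X*Z**2 + 3*Y**2*Z.


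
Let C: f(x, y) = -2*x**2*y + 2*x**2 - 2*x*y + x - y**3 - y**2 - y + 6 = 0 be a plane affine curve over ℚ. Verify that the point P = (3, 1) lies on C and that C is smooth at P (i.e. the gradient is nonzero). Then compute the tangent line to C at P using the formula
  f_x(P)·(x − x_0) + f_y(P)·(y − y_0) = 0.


Tangent line at P: -x - 30*y + 33 = 0.

Step 1: f(3, 1) = 0, so P lies on C.
Step 2: partial derivatives
  f_x(x, y) = -4*x*y + 4*x - 2*y + 1, f_y(x, y) = -2*x**2 - 2*x - 3*y**2 - 2*y - 1.
  f_x(P) = -1, f_y(P) = -30 (gradient nonzero, so P is smooth).
Step 3: tangent line at P: -1·(x − 3) + -30·(y − 1) = 0.
Expanding: -x - 30*y + 33 = 0.


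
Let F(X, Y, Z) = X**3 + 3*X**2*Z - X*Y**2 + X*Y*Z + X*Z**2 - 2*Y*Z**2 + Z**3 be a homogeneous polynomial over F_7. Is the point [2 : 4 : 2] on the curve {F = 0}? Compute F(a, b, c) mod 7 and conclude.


F(2,4,2) ≡ 0 (mod 7); P is on the curve.

Evaluate F(2, 4, 2) term-by-term (mod 7).
  X**3 ↦ 1·8·1·1 = 8
  3*X**2*Z ↦ 3·4·1·2 = 24
  -X*Y**2 ↦ -1·2·16·1 = -32
  X*Y*Z ↦ 1·2·4·2 = 16
  X*Z**2 ↦ 1·2·1·4 = 8
  -2*Y*Z**2 ↦ -2·1·4·4 = -32
  Z**3 ↦ 1·1·1·8 = 8
Sum: F(2, 4, 2) = (8) + (24) + (-32) + (16) + (8) + (-32) + (8) = 0.
Reducing mod 7: 0 ≡ 0 (mod 7).
Since F(a, b, c) ≡ 0 (mod 7), P lies on the curve.


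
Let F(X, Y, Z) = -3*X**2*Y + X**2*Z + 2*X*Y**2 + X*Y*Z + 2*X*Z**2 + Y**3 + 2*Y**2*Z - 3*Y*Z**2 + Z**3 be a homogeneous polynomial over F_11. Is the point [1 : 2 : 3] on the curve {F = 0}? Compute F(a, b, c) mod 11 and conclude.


F(1,2,3) ≡ 1 (mod 11); P is NOT on the curve.

Evaluate F(1, 2, 3) term-by-term (mod 11).
  -3*X**2*Y ↦ -3·1·2·1 = -6
  X**2*Z ↦ 1·1·1·3 = 3
  2*X*Y**2 ↦ 2·1·4·1 = 8
  X*Y*Z ↦ 1·1·2·3 = 6
  2*X*Z**2 ↦ 2·1·1·9 = 18
  Y**3 ↦ 1·1·8·1 = 8
  2*Y**2*Z ↦ 2·1·4·3 = 24
  -3*Y*Z**2 ↦ -3·1·2·9 = -54
  Z**3 ↦ 1·1·1·27 = 27
Sum: F(1, 2, 3) = (-6) + (3) + (8) + (6) + (18) + (8) + (24) + (-54) + (27) = 34.
Reducing mod 11: 34 ≡ 1 (mod 11).
Since F(a, b, c) ≡ 1 ≠ 0 (mod 11), P does NOT lie on the curve.


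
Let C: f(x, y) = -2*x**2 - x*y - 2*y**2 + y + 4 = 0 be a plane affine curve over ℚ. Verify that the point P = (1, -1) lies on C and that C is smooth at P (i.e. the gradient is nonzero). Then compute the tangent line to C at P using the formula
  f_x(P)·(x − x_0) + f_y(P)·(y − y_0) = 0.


Tangent line at P: -3*x + 4*y + 7 = 0.

Step 1: f(1, -1) = 0, so P lies on C.
Step 2: partial derivatives
  f_x(x, y) = -4*x - y, f_y(x, y) = -x - 4*y + 1.
  f_x(P) = -3, f_y(P) = 4 (gradient nonzero, so P is smooth).
Step 3: tangent line at P: -3·(x − 1) + 4·(y − -1) = 0.
Expanding: -3*x + 4*y + 7 = 0.


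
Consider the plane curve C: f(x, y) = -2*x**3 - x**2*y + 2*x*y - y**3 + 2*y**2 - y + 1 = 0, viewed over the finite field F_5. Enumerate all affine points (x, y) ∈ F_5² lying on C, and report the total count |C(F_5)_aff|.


Affine F_5-points: {(0, 4), (1, 1), (1, 3), (2, 0), (2, 1), (4, 1), (4, 2), (4, 4)}; count = 8.

For each of the 25 pairs (x, y) ∈ F_5², evaluate f(x, y) mod 5. Record the zeros.
  x = 0: [0↦1, 1↦1, 2↦4, 3↦4, 4↦0]  zeros at y ∈ {4}
  x = 1: [0↦4, 1↦0, 2↦4, 3↦0, 4↦2]  zeros at y ∈ {1, 3}
  x = 2: [0↦0, 1↦0, 2↦3, 3↦3, 4↦4]  zeros at y ∈ {0, 1}
  x = 3: [0↦2, 1↦4, 2↦4, 3↦1, 4↦4]  zeros at y ∈ ∅
  x = 4: [0↦3, 1↦0, 2↦0, 3↦2, 4↦0]  zeros at y ∈ {1, 2, 4}
Collecting zeros: affine points = {(0, 4), (1, 1), (1, 3), (2, 0), (2, 1), (4, 1), (4, 2), (4, 4)}.
Total count |C(F_5)_aff| = 8.


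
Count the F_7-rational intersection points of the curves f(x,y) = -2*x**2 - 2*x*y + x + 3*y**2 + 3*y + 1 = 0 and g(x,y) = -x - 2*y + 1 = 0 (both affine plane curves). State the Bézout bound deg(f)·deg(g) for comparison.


Common zeros: {(1, 0)}; count = 1; Bézout bound = 2.

deg(f) = 2, deg(g) = 1, so Bézout bound = 2.
Scan x ∈ F_7. For each x, list the y ∈ F_7 with f(x, y) ≡ 0 and those with g(x, y) ≡ 0 (mod 7); the common zeros in that column are the intersection.
  x = 0: f ≡ 0 at y ∈ {1, 5}; g ≡ 0 at y ∈ {4}; common: ∅.
  x = 1: f ≡ 0 at y ∈ {0, 2}; g ≡ 0 at y ∈ {0}; common: {0}.
  x = 2: f ≡ 0 at y ∈ ∅; g ≡ 0 at y ∈ {3}; common: ∅.
  x = 3: f ≡ 0 at y ∈ {0, 1}; g ≡ 0 at y ∈ {6}; common: ∅.
  x = 4: f ≡ 0 at y ∈ ∅; g ≡ 0 at y ∈ {2}; common: ∅.
  x = 5: f ≡ 0 at y ∈ ∅; g ≡ 0 at y ∈ {5}; common: ∅.
  x = 6: f ≡ 0 at y ∈ {5}; g ≡ 0 at y ∈ {1}; common: ∅.
Collecting: common zeros = {(1, 0)}, so the count is 1.
Comparison with the Bézout bound: 1 ≤ 2 = deg(f)·deg(g), as expected for curves with no common component (the affine F_7-count falls short of the bound because intersections may lie at infinity, over extension fields, or carry multiplicity).


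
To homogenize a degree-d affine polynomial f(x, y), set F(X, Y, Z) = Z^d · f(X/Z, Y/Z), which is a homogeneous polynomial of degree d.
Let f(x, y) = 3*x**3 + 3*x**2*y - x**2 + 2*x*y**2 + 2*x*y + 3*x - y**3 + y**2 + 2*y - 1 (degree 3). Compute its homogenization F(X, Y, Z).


F(X, Y, Z) = 3*X**3 + 3*X**2*Y - X**2*Z + 2*X*Y**2 + 2*X*Y*Z + 3*X*Z**2 - Y**3 + Y**2*Z + 2*Y*Z**2 - Z**3

deg(f) = 3.
Substitute x = X/Z, y = Y/Z into f, then multiply by Z^3.
  monomial 3·x^3·y^0 ↦ 3·X^3·Y^0·Z^0.
  monomial 3·x^2·y^1 ↦ 3·X^2·Y^1·Z^0.
  monomial -1·x^2·y^0 ↦ -1·X^2·Y^0·Z^1.
  monomial 2·x^1·y^2 ↦ 2·X^1·Y^2·Z^0.
  monomial 2·x^1·y^1 ↦ 2·X^1·Y^1·Z^1.
  monomial 3·x^1·y^0 ↦ 3·X^1·Y^0·Z^2.
  monomial -1·x^0·y^3 ↦ -1·X^0·Y^3·Z^0.
  monomial 1·x^0·y^2 ↦ 1·X^0·Y^2·Z^1.
  monomial 2·x^0·y^1 ↦ 2·X^0·Y^1·Z^2.
  monomial -1·x^0·y^0 ↦ -1·X^0·Y^0·Z^3.
Collecting: F(X, Y, Z) = 3*X**3 + 3*X**2*Y - X**2*Z + 2*X*Y**2 + 2*X*Y*Z + 3*X*Z**2 - Y**3 + Y**2*Z + 2*Y*Z**2 - Z**3.


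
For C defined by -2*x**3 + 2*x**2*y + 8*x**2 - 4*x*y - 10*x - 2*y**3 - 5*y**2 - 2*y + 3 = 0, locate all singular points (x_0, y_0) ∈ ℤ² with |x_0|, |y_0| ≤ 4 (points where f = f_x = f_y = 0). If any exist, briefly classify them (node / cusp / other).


Singular points: {(1, -1)}; classification: cusp.

Compute partial derivatives:
  f_x = -6*x**2 + 4*x*y + 16*x - 4*y - 10.
  f_y = 2*x**2 - 4*x - 6*y**2 - 10*y - 2.
Scan x_0 ∈ {−4, ..., 4}. For each x_0, f_y(x_0, y) is a polynomial in y; find its integer roots y ∈ {−4, ..., 4}, then test f_x and f at those candidates.
  x = -4: f_y(-4, y) = -6*y**2 - 10*y + 46; no integer root y with |y| ≤ 4.
  x = -3: f_y(-3, y) = -6*y**2 - 10*y + 28; no integer root y with |y| ≤ 4.
  x = -2: f_y(-2, y) = -6*y**2 - 10*y + 14; no integer root y with |y| ≤ 4.
  x = -1: f_y(-1, y) = -6*y**2 - 10*y + 4; vanishes at y ∈ {-2}. (-1, -2): f_x = -16 ≠ 0.
  x = 0: f_y(0, y) = -6*y**2 - 10*y - 2; no integer root y with |y| ≤ 4.
  x = 1: f_y(1, y) = -6*y**2 - 10*y - 4; vanishes at y ∈ {-1}. (1, -1): f_x = 0, f = 0 — SINGULAR.
  x = 2: f_y(2, y) = -6*y**2 - 10*y - 2; no integer root y with |y| ≤ 4.
  x = 3: f_y(3, y) = -6*y**2 - 10*y + 4; vanishes at y ∈ {-2}. (3, -2): f_x = -32 ≠ 0.
  x = 4: f_y(4, y) = -6*y**2 - 10*y + 14; no integer root y with |y| ≤ 4.
Only singular point on the grid: (1, -1).
Classify: substitute x = 1 + u, y = -1 + v and expand: f = -2*u**3 + 2*u**2*v - 2*v**3 + v**2.
No constant or linear terms (consistent with a singular point). Quadratic part: v**2. Cubic part: -2*u**3 + 2*u**2*v - 2*v**3.
The quadratic part v**2 is a perfect square, so there is a single (double) tangent line v = 0, i.e. y = -1. Restricting the cubic part to that line (v = 0) leaves -2*u**3 ≠ 0, so f is not divisible by v and the branch is v² ≈ 2*u**3 to lowest order — this is a cusp.
Classification: cusp.


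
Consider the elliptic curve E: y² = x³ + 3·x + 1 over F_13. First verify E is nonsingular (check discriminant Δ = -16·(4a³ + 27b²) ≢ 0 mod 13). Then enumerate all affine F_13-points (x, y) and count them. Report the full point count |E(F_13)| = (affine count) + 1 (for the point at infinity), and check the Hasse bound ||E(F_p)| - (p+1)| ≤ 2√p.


Affine points = {(0, 1), (0, 12), (4, 5), (4, 8), (6, 1), (6, 12), (7, 1), (7, 12), (8, 2), (8, 11), (9, 4), (9, 9), (10, 2), (10, 11), (11, 0), (12, 6), (12, 7)}; affine count = 17; |E(F_13)| = 18.

Discriminant check: Δ ∝ 4a³ + 27b² = 4·3³ + 27·1² = 4·27 + 27·1 ≡ 5 (mod 13). Nonzero ⇒ E is nonsingular.
For each x ∈ F_13, compute rhs = x³ + 3·x + 1 mod 13, then count y ∈ F_13 with y² ≡ rhs.
  x = 0: rhs = 1, matching y values: 1, 12 (2 points).
  x = 1: rhs = 5, matching y values: none (0 points).
  x = 2: rhs = 2, matching y values: none (0 points).
  x = 3: rhs = 11, matching y values: none (0 points).
  x = 4: rhs = 12, matching y values: 5, 8 (2 points).
  x = 5: rhs = 11, matching y values: none (0 points).
  x = 6: rhs = 1, matching y values: 1, 12 (2 points).
  x = 7: rhs = 1, matching y values: 1, 12 (2 points).
  x = 8: rhs = 4, matching y values: 2, 11 (2 points).
  x = 9: rhs = 3, matching y values: 4, 9 (2 points).
  x = 10: rhs = 4, matching y values: 2, 11 (2 points).
  x = 11: rhs = 0, matching y values: 0 (1 points).
  x = 12: rhs = 10, matching y values: 6, 7 (2 points).
Total affine count: 17.
Full point count |E(F_13)| = 17 + 1 = 18.
Hasse bound: |18 − (13+1)| = |4| = 4 ≤ 2√13 ≈ 7.2111 ✓.


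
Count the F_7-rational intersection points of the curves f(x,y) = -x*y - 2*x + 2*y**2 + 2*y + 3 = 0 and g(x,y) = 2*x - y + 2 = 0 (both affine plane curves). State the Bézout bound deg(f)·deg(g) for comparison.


Common zeros: {(4, 3), (5, 5)}; count = 2; Bézout bound = 2.

deg(f) = 2, deg(g) = 1, so Bézout bound = 2.
Scan x ∈ F_7. For each x, list the y ∈ F_7 with f(x, y) ≡ 0 and those with g(x, y) ≡ 0 (mod 7); the common zeros in that column are the intersection.
  x = 0: f ≡ 0 at y ∈ {1, 5}; g ≡ 0 at y ∈ {2}; common: ∅.
  x = 1: f ≡ 0 at y ∈ {5}; g ≡ 0 at y ∈ {4}; common: ∅.
  x = 2: f ≡ 0 at y ∈ {2, 5}; g ≡ 0 at y ∈ {6}; common: ∅.
  x = 3: f ≡ 0 at y ∈ {5, 6}; g ≡ 0 at y ∈ {1}; common: ∅.
  x = 4: f ≡ 0 at y ∈ {3, 5}; g ≡ 0 at y ∈ {3}; common: {3}.
  x = 5: f ≡ 0 at y ∈ {0, 5}; g ≡ 0 at y ∈ {5}; common: {5}.
  x = 6: f ≡ 0 at y ∈ {4, 5}; g ≡ 0 at y ∈ {0}; common: ∅.
Collecting: common zeros = {(4, 3), (5, 5)}, so the count is 2.
Comparison with the Bézout bound: 2 ≤ 2 = deg(f)·deg(g), as expected for curves with no common component (the bound is attained).


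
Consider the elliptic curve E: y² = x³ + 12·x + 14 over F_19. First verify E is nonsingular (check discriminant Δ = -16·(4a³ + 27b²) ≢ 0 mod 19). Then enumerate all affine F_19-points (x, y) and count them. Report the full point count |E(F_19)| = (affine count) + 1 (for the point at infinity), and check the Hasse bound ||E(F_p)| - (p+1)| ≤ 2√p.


Affine points = {(3, 1), (3, 18), (5, 3), (5, 16), (6, 6), (6, 13), (7, 2), (7, 17), (12, 9), (12, 10), (13, 7), (13, 12), (14, 0), (15, 4), (15, 15), (17, 1), (17, 18), (18, 1), (18, 18)}; affine count = 19; |E(F_19)| = 20.

Discriminant check: Δ ∝ 4a³ + 27b² = 4·12³ + 27·14² = 4·1728 + 27·196 ≡ 6 (mod 19). Nonzero ⇒ E is nonsingular.
For each x ∈ F_19, compute rhs = x³ + 12·x + 14 mod 19, then count y ∈ F_19 with y² ≡ rhs.
  x = 0: rhs = 14, matching y values: none (0 points).
  x = 1: rhs = 8, matching y values: none (0 points).
  x = 2: rhs = 8, matching y values: none (0 points).
  x = 3: rhs = 1, matching y values: 1, 18 (2 points).
  x = 4: rhs = 12, matching y values: none (0 points).
  x = 5: rhs = 9, matching y values: 3, 16 (2 points).
  x = 6: rhs = 17, matching y values: 6, 13 (2 points).
  x = 7: rhs = 4, matching y values: 2, 17 (2 points).
  x = 8: rhs = 14, matching y values: none (0 points).
  x = 9: rhs = 15, matching y values: none (0 points).
  x = 10: rhs = 13, matching y values: none (0 points).
  x = 11: rhs = 14, matching y values: none (0 points).
  x = 12: rhs = 5, matching y values: 9, 10 (2 points).
  x = 13: rhs = 11, matching y values: 7, 12 (2 points).
  x = 14: rhs = 0, matching y values: 0 (1 points).
  x = 15: rhs = 16, matching y values: 4, 15 (2 points).
  x = 16: rhs = 8, matching y values: none (0 points).
  x = 17: rhs = 1, matching y values: 1, 18 (2 points).
  x = 18: rhs = 1, matching y values: 1, 18 (2 points).
Total affine count: 19.
Full point count |E(F_19)| = 19 + 1 = 20.
Hasse bound: |20 − (19+1)| = |0| = 0 ≤ 2√19 ≈ 8.7178 ✓.


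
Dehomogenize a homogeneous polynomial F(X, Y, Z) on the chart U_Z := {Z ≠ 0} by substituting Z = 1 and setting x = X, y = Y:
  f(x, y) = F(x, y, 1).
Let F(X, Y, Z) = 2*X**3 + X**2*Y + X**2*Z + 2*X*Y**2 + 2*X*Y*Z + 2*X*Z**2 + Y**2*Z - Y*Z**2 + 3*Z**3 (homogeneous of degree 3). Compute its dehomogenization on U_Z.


f(x, y) = 2*x**3 + x**2*y + x**2 + 2*x*y**2 + 2*x*y + 2*x + y**2 - y + 3

On U_Z we set Z = 1. Each monomial c·X^i·Y^j·Z^k in F becomes c·x^i·y^j·1^k = c·x^i·y^j.
Substituting Z = 1: F(X, Y, 1) = 2*x**3 + x**2*y + x**2 + 2*x*y**2 + 2*x*y + 2*x + y**2 - y + 3.
Note: deg(f) ≤ deg(F) = 3; strict inequality happens when F is divisible by Z (lost terms).


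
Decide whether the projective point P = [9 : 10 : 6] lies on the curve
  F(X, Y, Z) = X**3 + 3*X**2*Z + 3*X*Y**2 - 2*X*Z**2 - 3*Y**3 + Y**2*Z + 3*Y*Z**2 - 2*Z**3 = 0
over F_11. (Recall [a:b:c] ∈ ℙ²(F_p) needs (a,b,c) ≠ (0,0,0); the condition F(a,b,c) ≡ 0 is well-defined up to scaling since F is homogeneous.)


F(9,10,6) ≡ 1 (mod 11); P is NOT on the curve.

Evaluate F(9, 10, 6) term-by-term (mod 11).
  X**3 ↦ 1·729·1·1 = 729
  3*X**2*Z ↦ 3·81·1·6 = 1458
  3*X*Y**2 ↦ 3·9·100·1 = 2700
  -2*X*Z**2 ↦ -2·9·1·36 = -648
  -3*Y**3 ↦ -3·1·1000·1 = -3000
  Y**2*Z ↦ 1·1·100·6 = 600
  3*Y*Z**2 ↦ 3·1·10·36 = 1080
  -2*Z**3 ↦ -2·1·1·216 = -432
Sum: F(9, 10, 6) = (729) + (1458) + (2700) + (-648) + (-3000) + (600) + (1080) + (-432) = 2487.
Reducing mod 11: 2487 ≡ 1 (mod 11).
Since F(a, b, c) ≡ 1 ≠ 0 (mod 11), P does NOT lie on the curve.


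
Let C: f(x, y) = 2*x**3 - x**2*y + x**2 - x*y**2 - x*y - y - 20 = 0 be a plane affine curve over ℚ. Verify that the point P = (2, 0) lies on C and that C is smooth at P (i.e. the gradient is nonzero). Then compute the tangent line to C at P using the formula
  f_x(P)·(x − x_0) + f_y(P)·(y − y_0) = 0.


Tangent line at P: 28*x - 7*y - 56 = 0.

Step 1: f(2, 0) = 0, so P lies on C.
Step 2: partial derivatives
  f_x(x, y) = 6*x**2 - 2*x*y + 2*x - y**2 - y, f_y(x, y) = -x**2 - 2*x*y - x - 1.
  f_x(P) = 28, f_y(P) = -7 (gradient nonzero, so P is smooth).
Step 3: tangent line at P: 28·(x − 2) + -7·(y − 0) = 0.
Expanding: 28*x - 7*y - 56 = 0.


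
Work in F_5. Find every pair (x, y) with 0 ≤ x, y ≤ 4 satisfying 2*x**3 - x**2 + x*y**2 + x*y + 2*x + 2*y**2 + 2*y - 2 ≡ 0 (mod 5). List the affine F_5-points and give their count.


Affine F_5-points: {(0, 2), (4, 1), (4, 3)}; count = 3.

For each of the 25 pairs (x, y) ∈ F_5², evaluate f(x, y) mod 5. Record the zeros.
  x = 0: [0↦3, 1↦2, 2↦0, 3↦2, 4↦3]  zeros at y ∈ {2}
  x = 1: [0↦1, 1↦2, 2↦4, 3↦2, 4↦1]  zeros at y ∈ ∅
  x = 2: [0↦4, 1↦2, 2↦3, 3↦2, 4↦4]  zeros at y ∈ ∅
  x = 3: [0↦4, 1↦4, 2↦4, 3↦4, 4↦4]  zeros at y ∈ ∅
  x = 4: [0↦3, 1↦0, 2↦4, 3↦0, 4↦3]  zeros at y ∈ {1, 3}
Collecting zeros: affine points = {(0, 2), (4, 1), (4, 3)}.
Total count |C(F_5)_aff| = 3.


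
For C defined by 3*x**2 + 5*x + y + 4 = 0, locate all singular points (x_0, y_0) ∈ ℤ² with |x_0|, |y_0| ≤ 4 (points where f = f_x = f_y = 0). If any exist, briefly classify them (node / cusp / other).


No singular points in the scanned grid; C is smooth there.

Compute partial derivatives:
  f_x = 6*x + 5.
  f_y = 1.
f_y = 1 is a nonzero constant, so f_y never vanishes: no point (x, y) can satisfy f = f_x = f_y = 0. In particular no (x, y) ∈ {−4, ..., 4}² is singular; the curve is smooth.


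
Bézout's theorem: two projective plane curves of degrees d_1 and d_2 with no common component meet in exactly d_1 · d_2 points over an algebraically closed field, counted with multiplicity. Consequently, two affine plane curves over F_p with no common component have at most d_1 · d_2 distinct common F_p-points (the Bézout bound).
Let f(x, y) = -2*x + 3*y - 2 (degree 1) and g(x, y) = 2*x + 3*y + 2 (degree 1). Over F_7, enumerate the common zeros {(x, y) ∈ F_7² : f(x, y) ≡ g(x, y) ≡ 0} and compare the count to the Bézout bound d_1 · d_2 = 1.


Common zeros: {(6, 0)}; count = 1; Bézout bound = 1.

deg(f) = 1, deg(g) = 1, so Bézout bound = 1.
Scan x ∈ F_7. For each x, list the y ∈ F_7 with f(x, y) ≡ 0 and those with g(x, y) ≡ 0 (mod 7); the common zeros in that column are the intersection.
  x = 0: f ≡ 0 at y ∈ {3}; g ≡ 0 at y ∈ {4}; common: ∅.
  x = 1: f ≡ 0 at y ∈ {6}; g ≡ 0 at y ∈ {1}; common: ∅.
  x = 2: f ≡ 0 at y ∈ {2}; g ≡ 0 at y ∈ {5}; common: ∅.
  x = 3: f ≡ 0 at y ∈ {5}; g ≡ 0 at y ∈ {2}; common: ∅.
  x = 4: f ≡ 0 at y ∈ {1}; g ≡ 0 at y ∈ {6}; common: ∅.
  x = 5: f ≡ 0 at y ∈ {4}; g ≡ 0 at y ∈ {3}; common: ∅.
  x = 6: f ≡ 0 at y ∈ {0}; g ≡ 0 at y ∈ {0}; common: {0}.
Collecting: common zeros = {(6, 0)}, so the count is 1.
Comparison with the Bézout bound: 1 ≤ 1 = deg(f)·deg(g), as expected for curves with no common component (the bound is attained).


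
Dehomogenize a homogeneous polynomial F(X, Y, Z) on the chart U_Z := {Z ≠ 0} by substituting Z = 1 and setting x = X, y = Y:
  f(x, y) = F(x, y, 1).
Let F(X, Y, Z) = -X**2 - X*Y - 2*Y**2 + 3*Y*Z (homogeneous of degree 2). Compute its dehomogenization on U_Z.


f(x, y) = -x**2 - x*y - 2*y**2 + 3*y

On U_Z we set Z = 1. Each monomial c·X^i·Y^j·Z^k in F becomes c·x^i·y^j·1^k = c·x^i·y^j.
Substituting Z = 1: F(X, Y, 1) = -x**2 - x*y - 2*y**2 + 3*y.
Note: deg(f) ≤ deg(F) = 2; strict inequality happens when F is divisible by Z (lost terms).


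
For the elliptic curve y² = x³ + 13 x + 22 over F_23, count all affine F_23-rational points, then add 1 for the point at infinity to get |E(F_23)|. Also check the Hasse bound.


Affine points = {(1, 6), (1, 17), (4, 0), (10, 5), (10, 18), (11, 1), (11, 22), (14, 2), (14, 21), (15, 2), (15, 21), (16, 5), (16, 18), (17, 2), (17, 21), (18, 4), (18, 19), (20, 5), (20, 18), (22, 10), (22, 13)}; affine count = 21; |E(F_23)| = 22.

Discriminant check: Δ ∝ 4a³ + 27b² = 4·13³ + 27·22² = 4·2197 + 27·484 ≡ 6 (mod 23). Nonzero ⇒ E is nonsingular.
For each x ∈ F_23, compute rhs = x³ + 13·x + 22 mod 23, then count y ∈ F_23 with y² ≡ rhs.
  x = 0: rhs = 22, matching y values: none (0 points).
  x = 1: rhs = 13, matching y values: 6, 17 (2 points).
  x = 2: rhs = 10, matching y values: none (0 points).
  x = 3: rhs = 19, matching y values: none (0 points).
  x = 4: rhs = 0, matching y values: 0 (1 points).
  x = 5: rhs = 5, matching y values: none (0 points).
  x = 6: rhs = 17, matching y values: none (0 points).
  x = 7: rhs = 19, matching y values: none (0 points).
  x = 8: rhs = 17, matching y values: none (0 points).
  x = 9: rhs = 17, matching y values: none (0 points).
  x = 10: rhs = 2, matching y values: 5, 18 (2 points).
  x = 11: rhs = 1, matching y values: 1, 22 (2 points).
  x = 12: rhs = 20, matching y values: none (0 points).
  x = 13: rhs = 19, matching y values: none (0 points).
  x = 14: rhs = 4, matching y values: 2, 21 (2 points).
  x = 15: rhs = 4, matching y values: 2, 21 (2 points).
  x = 16: rhs = 2, matching y values: 5, 18 (2 points).
  x = 17: rhs = 4, matching y values: 2, 21 (2 points).
  x = 18: rhs = 16, matching y values: 4, 19 (2 points).
  x = 19: rhs = 21, matching y values: none (0 points).
  x = 20: rhs = 2, matching y values: 5, 18 (2 points).
  x = 21: rhs = 11, matching y values: none (0 points).
  x = 22: rhs = 8, matching y values: 10, 13 (2 points).
Total affine count: 21.
Full point count |E(F_23)| = 21 + 1 = 22.
Hasse bound: |22 − (23+1)| = |-2| = 2 ≤ 2√23 ≈ 9.5917 ✓.


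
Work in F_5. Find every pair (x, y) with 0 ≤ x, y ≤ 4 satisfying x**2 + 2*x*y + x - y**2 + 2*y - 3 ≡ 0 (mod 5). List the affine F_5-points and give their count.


Affine F_5-points: {(3, 4)}; count = 1.

For each of the 25 pairs (x, y) ∈ F_5², evaluate f(x, y) mod 5. Record the zeros.
  x = 0: [0↦2, 1↦3, 2↦2, 3↦4, 4↦4]  zeros at y ∈ ∅
  x = 1: [0↦4, 1↦2, 2↦3, 3↦2, 4↦4]  zeros at y ∈ ∅
  x = 2: [0↦3, 1↦3, 2↦1, 3↦2, 4↦1]  zeros at y ∈ ∅
  x = 3: [0↦4, 1↦1, 2↦1, 3↦4, 4↦0]  zeros at y ∈ {4}
  x = 4: [0↦2, 1↦1, 2↦3, 3↦3, 4↦1]  zeros at y ∈ ∅
Collecting zeros: affine points = {(3, 4)}.
Total count |C(F_5)_aff| = 1.


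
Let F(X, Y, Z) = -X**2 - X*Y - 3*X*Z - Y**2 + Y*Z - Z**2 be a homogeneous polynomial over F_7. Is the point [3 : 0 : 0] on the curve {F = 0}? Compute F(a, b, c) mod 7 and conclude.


F(3,0,0) ≡ 5 (mod 7); P is NOT on the curve.

Evaluate F(3, 0, 0) term-by-term (mod 7).
  -X**2 ↦ -1·9·1·1 = -9
  -X*Y ↦ -1·3·0·1 = 0
  -3*X*Z ↦ -3·3·1·0 = 0
  -Y**2 ↦ -1·1·0·1 = 0
  Y*Z ↦ 1·1·0·0 = 0
  -Z**2 ↦ -1·1·1·0 = 0
Sum: F(3, 0, 0) = (-9) + (0) + (0) + (0) + (0) + (0) = -9.
Reducing mod 7: -9 ≡ 5 (mod 7).
Since F(a, b, c) ≡ 5 ≠ 0 (mod 7), P does NOT lie on the curve.


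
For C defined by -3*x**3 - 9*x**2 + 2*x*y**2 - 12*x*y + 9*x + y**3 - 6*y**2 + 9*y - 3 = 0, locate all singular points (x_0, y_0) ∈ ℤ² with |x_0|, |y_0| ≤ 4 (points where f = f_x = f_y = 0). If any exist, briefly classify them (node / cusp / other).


Singular points: {(-1, 3)}; classification: cusp.

Compute partial derivatives:
  f_x = -9*x**2 - 18*x + 2*y**2 - 12*y + 9.
  f_y = 4*x*y - 12*x + 3*y**2 - 12*y + 9.
Scan x_0 ∈ {−4, ..., 4}. For each x_0, f_y(x_0, y) is a polynomial in y; find its integer roots y ∈ {−4, ..., 4}, then test f_x and f at those candidates.
  x = -4: f_y(-4, y) = 3*y**2 - 28*y + 57; vanishes at y ∈ {3}. (-4, 3): f_x = -81 ≠ 0.
  x = -3: f_y(-3, y) = 3*y**2 - 24*y + 45; vanishes at y ∈ {3}. (-3, 3): f_x = -36 ≠ 0.
  x = -2: f_y(-2, y) = 3*y**2 - 20*y + 33; vanishes at y ∈ {3}. (-2, 3): f_x = -9 ≠ 0.
  x = -1: f_y(-1, y) = 3*y**2 - 16*y + 21; vanishes at y ∈ {3}. (-1, 3): f_x = 0, f = 0 — SINGULAR.
  x = 0: f_y(0, y) = 3*y**2 - 12*y + 9; vanishes at y ∈ {1, 3}. (0, 1): f_x = -1 ≠ 0; (0, 3): f_x = -9 ≠ 0.
  x = 1: f_y(1, y) = 3*y**2 - 8*y - 3; vanishes at y ∈ {3}. (1, 3): f_x = -36 ≠ 0.
  x = 2: f_y(2, y) = 3*y**2 - 4*y - 15; vanishes at y ∈ {3}. (2, 3): f_x = -81 ≠ 0.
  x = 3: f_y(3, y) = 3*y**2 - 27; vanishes at y ∈ {-3, 3}. (3, -3): f_x = -72 ≠ 0; (3, 3): f_x = -144 ≠ 0.
  x = 4: f_y(4, y) = 3*y**2 + 4*y - 39; vanishes at y ∈ {3}. (4, 3): f_x = -225 ≠ 0.
Only singular point on the grid: (-1, 3).
Classify: substitute x = -1 + u, y = 3 + v and expand: f = -3*u**3 + 2*u*v**2 + v**3 + v**2.
No constant or linear terms (consistent with a singular point). Quadratic part: v**2. Cubic part: -3*u**3 + 2*u*v**2 + v**3.
The quadratic part v**2 is a perfect square, so there is a single (double) tangent line v = 0, i.e. y = 3. Restricting the cubic part to that line (v = 0) leaves -3*u**3 ≠ 0, so f is not divisible by v and the branch is v² ≈ 3*u**3 to lowest order — this is a cusp.
Classification: cusp.


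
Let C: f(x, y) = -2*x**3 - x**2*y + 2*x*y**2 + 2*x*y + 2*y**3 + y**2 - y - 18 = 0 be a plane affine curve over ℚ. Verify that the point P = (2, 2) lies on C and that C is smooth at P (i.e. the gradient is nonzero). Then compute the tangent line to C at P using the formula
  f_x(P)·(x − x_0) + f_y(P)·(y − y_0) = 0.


Tangent line at P: -20*x + 43*y - 46 = 0.

Step 1: f(2, 2) = 0, so P lies on C.
Step 2: partial derivatives
  f_x(x, y) = -6*x**2 - 2*x*y + 2*y**2 + 2*y, f_y(x, y) = -x**2 + 4*x*y + 2*x + 6*y**2 + 2*y - 1.
  f_x(P) = -20, f_y(P) = 43 (gradient nonzero, so P is smooth).
Step 3: tangent line at P: -20·(x − 2) + 43·(y − 2) = 0.
Expanding: -20*x + 43*y - 46 = 0.


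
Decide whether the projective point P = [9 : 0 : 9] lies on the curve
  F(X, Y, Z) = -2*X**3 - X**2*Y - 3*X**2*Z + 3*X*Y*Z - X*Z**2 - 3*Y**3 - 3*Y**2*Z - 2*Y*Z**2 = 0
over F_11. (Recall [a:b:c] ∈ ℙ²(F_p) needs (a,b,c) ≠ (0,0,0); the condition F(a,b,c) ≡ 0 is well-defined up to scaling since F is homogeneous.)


F(9,0,9) ≡ 4 (mod 11); P is NOT on the curve.

Evaluate F(9, 0, 9) term-by-term (mod 11).
  -2*X**3 ↦ -2·729·1·1 = -1458
  -X**2*Y ↦ -1·81·0·1 = 0
  -3*X**2*Z ↦ -3·81·1·9 = -2187
  3*X*Y*Z ↦ 3·9·0·9 = 0
  -X*Z**2 ↦ -1·9·1·81 = -729
  -3*Y**3 ↦ -3·1·0·1 = 0
  -3*Y**2*Z ↦ -3·1·0·9 = 0
  -2*Y*Z**2 ↦ -2·1·0·81 = 0
Sum: F(9, 0, 9) = (-1458) + (0) + (-2187) + (0) + (-729) + (0) + (0) + (0) = -4374.
Reducing mod 11: -4374 ≡ 4 (mod 11).
Since F(a, b, c) ≡ 4 ≠ 0 (mod 11), P does NOT lie on the curve.


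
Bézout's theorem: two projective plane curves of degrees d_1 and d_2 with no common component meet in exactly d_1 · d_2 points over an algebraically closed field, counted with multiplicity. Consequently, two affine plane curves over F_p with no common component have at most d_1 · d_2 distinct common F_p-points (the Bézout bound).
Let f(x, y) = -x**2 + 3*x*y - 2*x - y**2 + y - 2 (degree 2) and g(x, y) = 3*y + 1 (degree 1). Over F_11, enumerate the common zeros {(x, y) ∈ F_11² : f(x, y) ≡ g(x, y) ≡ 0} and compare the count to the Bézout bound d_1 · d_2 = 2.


Common zeros: {(0, 7), (8, 7)}; count = 2; Bézout bound = 2.

deg(f) = 2, deg(g) = 1, so Bézout bound = 2.
Scan x ∈ F_11. For each x, list the y ∈ F_11 with f(x, y) ≡ 0 and those with g(x, y) ≡ 0 (mod 11); the common zeros in that column are the intersection.
  x = 0: f ≡ 0 at y ∈ {5, 7}; g ≡ 0 at y ∈ {7}; common: {7}.
  x = 1: f ≡ 0 at y ∈ ∅; g ≡ 0 at y ∈ {7}; common: ∅.
  x = 2: f ≡ 0 at y ∈ {2, 5}; g ≡ 0 at y ∈ {7}; common: ∅.
  x = 3: f ≡ 0 at y ∈ ∅; g ≡ 0 at y ∈ {7}; common: ∅.
  x = 4: f ≡ 0 at y ∈ ∅; g ≡ 0 at y ∈ {7}; common: ∅.
  x = 5: f ≡ 0 at y ∈ {1, 4}; g ≡ 0 at y ∈ {7}; common: ∅.
  x = 6: f ≡ 0 at y ∈ ∅; g ≡ 0 at y ∈ {7}; common: ∅.
  x = 7: f ≡ 0 at y ∈ {1, 10}; g ≡ 0 at y ∈ {7}; common: ∅.
  x = 8: f ≡ 0 at y ∈ {7}; g ≡ 0 at y ∈ {7}; common: {7}.
  x = 9: f ≡ 0 at y ∈ ∅; g ≡ 0 at y ∈ {7}; common: ∅.
  x = 10: f ≡ 0 at y ∈ {10}; g ≡ 0 at y ∈ {7}; common: ∅.
Collecting: common zeros = {(0, 7), (8, 7)}, so the count is 2.
Comparison with the Bézout bound: 2 ≤ 2 = deg(f)·deg(g), as expected for curves with no common component (the bound is attained).
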